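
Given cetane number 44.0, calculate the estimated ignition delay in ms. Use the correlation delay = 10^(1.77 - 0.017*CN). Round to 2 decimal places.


delay = 10^(1.77 - 0.017*CN)
Exponent = 1.77 - 0.017*44.0 = 1.0220
delay = 10^1.0220 = 10.52 ms


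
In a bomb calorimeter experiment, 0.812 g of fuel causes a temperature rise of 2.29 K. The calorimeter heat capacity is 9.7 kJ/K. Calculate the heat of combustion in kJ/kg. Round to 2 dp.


Hc = C_cal * delta_T / m_fuel
Q_released = 9.7 * 2.29 = 22.2130 kJ
m_fuel = 0.812 g = 0.812/1000 kg = 0.000812 kg
Hc = 22.2130 / 0.000812 = 27355.91 kJ/kg


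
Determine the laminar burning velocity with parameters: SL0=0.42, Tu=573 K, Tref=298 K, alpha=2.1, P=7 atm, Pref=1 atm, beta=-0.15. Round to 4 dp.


SL = SL0 * (Tu/Tref)^alpha * (P/Pref)^beta
T ratio = 573/298 = 1.92281879
(T ratio)^alpha = 1.92281879^2.1 = 3.947031
(P/Pref)^beta = 7^(-0.15) = 0.746853
SL = 0.42 * 3.947031 * 0.746853 = 1.2381 m/s


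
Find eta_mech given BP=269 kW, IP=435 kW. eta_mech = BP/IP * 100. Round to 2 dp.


eta_mech = (BP / IP) * 100
Ratio = 269 / 435 = 0.6184
eta_mech = 0.6184 * 100 = 61.84%


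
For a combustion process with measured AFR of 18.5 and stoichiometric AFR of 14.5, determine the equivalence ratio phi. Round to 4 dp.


phi = AFR_stoich / AFR_actual
phi = 14.5 / 18.5 = 0.7838


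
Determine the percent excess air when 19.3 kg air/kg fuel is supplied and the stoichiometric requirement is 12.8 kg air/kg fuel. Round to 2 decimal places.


Excess air = actual - stoichiometric = 19.3 - 12.8 = 6.50 kg/kg fuel
Excess air % = (excess / stoich) * 100 = (6.50 / 12.8) * 100 = 50.78%


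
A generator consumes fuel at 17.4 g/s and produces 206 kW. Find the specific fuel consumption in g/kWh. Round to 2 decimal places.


SFC = (mf / BP) * 3600
Rate = 17.4 / 206 = 0.084466 g/(s*kW)
SFC = 0.084466 * 3600 = 304.08 g/kWh


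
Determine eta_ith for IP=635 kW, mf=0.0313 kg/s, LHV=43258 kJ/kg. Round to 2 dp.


eta_ith = (IP / (mf * LHV)) * 100
Denominator = 0.0313 * 43258 = 1353.9754 kW
eta_ith = (635 / 1353.9754) * 100 = 46.90%


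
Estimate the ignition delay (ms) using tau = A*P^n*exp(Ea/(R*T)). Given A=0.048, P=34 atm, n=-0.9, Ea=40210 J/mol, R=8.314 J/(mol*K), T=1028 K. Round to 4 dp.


tau = A * P^n * exp(Ea/(R*T))
P^n = 34^(-0.9) = 0.04184745
Ea/(R*T) = 40210/(8.314*1028) = 4.704689
exp(Ea/(R*T)) = 110.463947
tau = 0.048 * 0.04184745 * 110.463947 = 0.2219 ms


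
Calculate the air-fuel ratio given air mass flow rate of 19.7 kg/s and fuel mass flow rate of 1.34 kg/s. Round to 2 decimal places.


AFR = m_air / m_fuel
AFR = 19.7 / 1.34 = 14.70


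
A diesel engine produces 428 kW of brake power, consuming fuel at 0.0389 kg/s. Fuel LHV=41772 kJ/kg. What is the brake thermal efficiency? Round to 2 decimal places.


eta_BTE = (BP / (mf * LHV)) * 100
Denominator = 0.0389 * 41772 = 1624.9308 kW
eta_BTE = (428 / 1624.9308) * 100 = 26.34%


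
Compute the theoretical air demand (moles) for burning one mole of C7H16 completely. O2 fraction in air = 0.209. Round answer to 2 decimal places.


Balanced combustion: C7H16 + 11 O2 -> 7 CO2 + 8 H2O
O2 needed = C + H/4 = 7 + 16/4 = 11.00 moles
Air moles = O2 / 0.209 = 11.00 / 0.209 = 52.63 moles air


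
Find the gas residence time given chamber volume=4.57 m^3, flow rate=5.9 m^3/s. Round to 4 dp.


tau = V / Q_flow
tau = 4.57 / 5.9 = 0.7746 s


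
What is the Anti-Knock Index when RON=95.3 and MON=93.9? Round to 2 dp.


AKI = (RON + MON) / 2
AKI = (95.3 + 93.9) / 2
AKI = 189.2 / 2 = 94.60


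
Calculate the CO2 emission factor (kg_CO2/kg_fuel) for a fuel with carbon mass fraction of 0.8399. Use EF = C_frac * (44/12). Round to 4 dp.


EF = C_frac * (M_CO2 / M_C)
EF = 0.8399 * (44/12)
EF = 0.8399 * 3.666667 = 3.0796 kg_CO2/kg_fuel


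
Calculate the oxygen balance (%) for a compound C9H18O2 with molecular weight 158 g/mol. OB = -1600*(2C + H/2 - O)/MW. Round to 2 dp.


OB = -1600 * (2C + H/2 - O) / MW
Inner = 2*9 + 18/2 - 2 = 25.00
OB = -1600 * 25.00 / 158 = -253.16%


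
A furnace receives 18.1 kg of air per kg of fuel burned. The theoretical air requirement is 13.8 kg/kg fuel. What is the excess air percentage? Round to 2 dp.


Excess air = actual - stoichiometric = 18.1 - 13.8 = 4.30 kg/kg fuel
Excess air % = (excess / stoich) * 100 = (4.30 / 13.8) * 100 = 31.16%


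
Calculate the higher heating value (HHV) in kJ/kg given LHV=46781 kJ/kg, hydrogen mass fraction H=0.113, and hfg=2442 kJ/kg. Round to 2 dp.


HHV = LHV + hfg * 9 * H
Water addition = 2442 * 9 * 0.113 = 2483.514 kJ/kg
HHV = 46781 + 2483.514 = 49264.51 kJ/kg


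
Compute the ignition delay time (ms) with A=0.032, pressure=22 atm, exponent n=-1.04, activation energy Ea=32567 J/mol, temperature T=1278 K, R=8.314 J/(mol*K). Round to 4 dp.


tau = A * P^n * exp(Ea/(R*T))
P^n = 22^(-1.04) = 0.04016802
Ea/(R*T) = 32567/(8.314*1278) = 3.065045
exp(Ea/(R*T)) = 21.435430
tau = 0.032 * 0.04016802 * 21.435430 = 0.0276 ms


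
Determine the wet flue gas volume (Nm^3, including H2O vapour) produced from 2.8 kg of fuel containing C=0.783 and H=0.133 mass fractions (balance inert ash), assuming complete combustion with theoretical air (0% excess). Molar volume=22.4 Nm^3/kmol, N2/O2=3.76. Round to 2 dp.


Per kg fuel: CO2 = (C/12 kmol)*22.4 = (0.783/12)*22.4 = 1.46160 Nm^3
Per kg fuel: H2O = (H/2 kmol)*22.4 = (0.133/2)*22.4 = 1.48960 Nm^3
O2 needed per kg fuel = C/12 + H/4 = 0.783/12 + 0.133/4 = 0.09850000 kmol
Per kg fuel: N2 = O2*3.76*22.4 = 0.09850000*3.76*22.4 = 8.29606 Nm^3
Total per kg = 1.46160 + 1.48960 + 8.29606 = 11.24726 Nm^3
Total = 11.24726 * 2.8 = 31.49 Nm^3


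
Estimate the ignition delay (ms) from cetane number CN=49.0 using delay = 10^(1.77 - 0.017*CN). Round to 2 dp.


delay = 10^(1.77 - 0.017*CN)
Exponent = 1.77 - 0.017*49.0 = 0.9370
delay = 10^0.9370 = 8.65 ms


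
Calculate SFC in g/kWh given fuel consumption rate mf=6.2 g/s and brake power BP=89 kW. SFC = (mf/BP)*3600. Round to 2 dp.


SFC = (mf / BP) * 3600
Rate = 6.2 / 89 = 0.069663 g/(s*kW)
SFC = 0.069663 * 3600 = 250.79 g/kWh


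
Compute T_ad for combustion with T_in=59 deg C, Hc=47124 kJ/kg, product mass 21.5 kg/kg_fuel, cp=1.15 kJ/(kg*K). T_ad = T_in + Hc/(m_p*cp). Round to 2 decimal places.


T_ad = T_in + Hc / (m_p * cp)
Denominator = 21.5 * 1.15 = 24.7250
Temperature rise = 47124 / 24.7250 = 1905.93 K
T_ad = 59 + 1905.93 = 1964.93 deg C


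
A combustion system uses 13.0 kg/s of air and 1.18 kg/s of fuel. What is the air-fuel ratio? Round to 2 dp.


AFR = m_air / m_fuel
AFR = 13.0 / 1.18 = 11.02


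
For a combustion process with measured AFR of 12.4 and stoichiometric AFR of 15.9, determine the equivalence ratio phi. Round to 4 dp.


phi = AFR_stoich / AFR_actual
phi = 15.9 / 12.4 = 1.2823


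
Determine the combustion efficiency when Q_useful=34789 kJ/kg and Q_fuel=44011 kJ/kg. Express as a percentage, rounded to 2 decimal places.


Efficiency = (Q_useful / Q_fuel) * 100
Efficiency = (34789 / 44011) * 100
Efficiency = 0.7905 * 100 = 79.05%


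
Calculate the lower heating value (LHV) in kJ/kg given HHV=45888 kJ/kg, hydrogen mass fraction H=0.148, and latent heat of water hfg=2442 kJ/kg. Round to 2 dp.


LHV = HHV - hfg * 9 * H
Water correction = 2442 * 9 * 0.148 = 3252.744 kJ/kg
LHV = 45888 - 3252.744 = 42635.26 kJ/kg


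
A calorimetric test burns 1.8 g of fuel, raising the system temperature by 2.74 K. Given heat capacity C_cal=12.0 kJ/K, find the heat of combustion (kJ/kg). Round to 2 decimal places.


Hc = C_cal * delta_T / m_fuel
Q_released = 12.0 * 2.74 = 32.8800 kJ
m_fuel = 1.8 g = 1.8/1000 kg = 0.001800 kg
Hc = 32.8800 / 0.001800 = 18266.67 kJ/kg


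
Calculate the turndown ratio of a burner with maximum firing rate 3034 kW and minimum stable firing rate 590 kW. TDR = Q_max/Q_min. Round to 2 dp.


TDR = Q_max / Q_min
TDR = 3034 / 590 = 5.14


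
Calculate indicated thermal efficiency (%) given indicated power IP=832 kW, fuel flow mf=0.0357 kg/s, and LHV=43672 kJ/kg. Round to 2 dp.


eta_ith = (IP / (mf * LHV)) * 100
Denominator = 0.0357 * 43672 = 1559.0904 kW
eta_ith = (832 / 1559.0904) * 100 = 53.36%


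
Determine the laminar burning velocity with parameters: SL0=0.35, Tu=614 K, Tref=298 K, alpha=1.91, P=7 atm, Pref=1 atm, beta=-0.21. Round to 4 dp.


SL = SL0 * (Tu/Tref)^alpha * (P/Pref)^beta
T ratio = 614/298 = 2.06040268
(T ratio)^alpha = 2.06040268^1.91 = 3.977851
(P/Pref)^beta = 7^(-0.21) = 0.664553
SL = 0.35 * 3.977851 * 0.664553 = 0.9252 m/s


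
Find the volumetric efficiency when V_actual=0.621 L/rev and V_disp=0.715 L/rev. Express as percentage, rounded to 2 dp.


eta_v = (V_actual / V_disp) * 100
Ratio = 0.621 / 0.715 = 0.8685
eta_v = 0.8685 * 100 = 86.85%


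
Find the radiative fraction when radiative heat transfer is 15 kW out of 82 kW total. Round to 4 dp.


f_rad = Q_rad / Q_total
f_rad = 15 / 82 = 0.1829


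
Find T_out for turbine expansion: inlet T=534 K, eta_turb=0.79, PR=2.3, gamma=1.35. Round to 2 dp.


T_out = T_in * (1 - eta * (1 - PR^(-(gamma-1)/gamma)))
Exponent = -(1.35-1)/1.35 = -0.25925926
PR^exp = 2.3^(-0.25925926) = 0.80578413
Factor = 1 - 0.79*(1 - 0.80578413) = 0.84656946
T_out = 534 * 0.84656946 = 452.07 K


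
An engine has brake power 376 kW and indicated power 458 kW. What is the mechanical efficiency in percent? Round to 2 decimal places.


eta_mech = (BP / IP) * 100
Ratio = 376 / 458 = 0.8210
eta_mech = 0.8210 * 100 = 82.10%


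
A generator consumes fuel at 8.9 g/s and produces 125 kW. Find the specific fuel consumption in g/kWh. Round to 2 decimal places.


SFC = (mf / BP) * 3600
Rate = 8.9 / 125 = 0.071200 g/(s*kW)
SFC = 0.071200 * 3600 = 256.32 g/kWh


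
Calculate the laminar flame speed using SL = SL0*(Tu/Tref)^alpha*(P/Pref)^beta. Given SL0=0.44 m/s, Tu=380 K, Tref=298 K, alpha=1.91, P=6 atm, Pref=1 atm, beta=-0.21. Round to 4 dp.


SL = SL0 * (Tu/Tref)^alpha * (P/Pref)^beta
T ratio = 380/298 = 1.27516779
(T ratio)^alpha = 1.27516779^1.91 = 1.590866
(P/Pref)^beta = 6^(-0.21) = 0.686417
SL = 0.44 * 1.590866 * 0.686417 = 0.4805 m/s


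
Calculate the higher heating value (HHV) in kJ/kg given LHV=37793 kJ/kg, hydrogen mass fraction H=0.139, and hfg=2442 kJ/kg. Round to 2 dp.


HHV = LHV + hfg * 9 * H
Water addition = 2442 * 9 * 0.139 = 3054.942 kJ/kg
HHV = 37793 + 3054.942 = 40847.94 kJ/kg


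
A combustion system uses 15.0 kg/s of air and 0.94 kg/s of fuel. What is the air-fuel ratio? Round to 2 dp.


AFR = m_air / m_fuel
AFR = 15.0 / 0.94 = 15.96


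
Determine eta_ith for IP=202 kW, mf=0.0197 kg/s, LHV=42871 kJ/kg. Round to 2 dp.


eta_ith = (IP / (mf * LHV)) * 100
Denominator = 0.0197 * 42871 = 844.5587 kW
eta_ith = (202 / 844.5587) * 100 = 23.92%


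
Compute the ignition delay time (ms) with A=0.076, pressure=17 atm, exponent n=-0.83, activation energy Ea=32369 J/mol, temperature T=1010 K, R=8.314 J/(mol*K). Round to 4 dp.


tau = A * P^n * exp(Ea/(R*T))
P^n = 17^(-0.83) = 0.09521983
Ea/(R*T) = 32369/(8.314*1010) = 3.854765
exp(Ea/(R*T)) = 47.217512
tau = 0.076 * 0.09521983 * 47.217512 = 0.3417 ms


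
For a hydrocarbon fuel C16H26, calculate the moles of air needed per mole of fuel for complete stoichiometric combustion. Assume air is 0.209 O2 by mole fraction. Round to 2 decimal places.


Balanced combustion: C16H26 + 22.5 O2 -> 16 CO2 + 13 H2O
O2 needed = C + H/4 = 16 + 26/4 = 22.50 moles
Air moles = O2 / 0.209 = 22.50 / 0.209 = 107.66 moles air


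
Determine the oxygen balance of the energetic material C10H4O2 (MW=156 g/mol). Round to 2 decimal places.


OB = -1600 * (2C + H/2 - O) / MW
Inner = 2*10 + 4/2 - 2 = 20.00
OB = -1600 * 20.00 / 156 = -205.13%


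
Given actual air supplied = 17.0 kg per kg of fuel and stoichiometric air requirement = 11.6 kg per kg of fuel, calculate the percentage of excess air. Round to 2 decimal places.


Excess air = actual - stoichiometric = 17.0 - 11.6 = 5.40 kg/kg fuel
Excess air % = (excess / stoich) * 100 = (5.40 / 11.6) * 100 = 46.55%


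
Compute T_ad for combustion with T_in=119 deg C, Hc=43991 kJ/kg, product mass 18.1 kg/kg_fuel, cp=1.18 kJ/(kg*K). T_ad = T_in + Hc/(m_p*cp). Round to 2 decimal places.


T_ad = T_in + Hc / (m_p * cp)
Denominator = 18.1 * 1.18 = 21.3580
Temperature rise = 43991 / 21.3580 = 2059.70 K
T_ad = 119 + 2059.70 = 2178.70 deg C


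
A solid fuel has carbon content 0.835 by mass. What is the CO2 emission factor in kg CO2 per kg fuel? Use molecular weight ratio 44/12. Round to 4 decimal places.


EF = C_frac * (M_CO2 / M_C)
EF = 0.835 * (44/12)
EF = 0.835 * 3.666667 = 3.0617 kg_CO2/kg_fuel


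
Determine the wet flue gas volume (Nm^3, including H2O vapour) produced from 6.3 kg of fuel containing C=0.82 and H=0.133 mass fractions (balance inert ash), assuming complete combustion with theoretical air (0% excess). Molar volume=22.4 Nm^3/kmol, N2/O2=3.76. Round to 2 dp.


Per kg fuel: CO2 = (C/12 kmol)*22.4 = (0.82/12)*22.4 = 1.53067 Nm^3
Per kg fuel: H2O = (H/2 kmol)*22.4 = (0.133/2)*22.4 = 1.48960 Nm^3
O2 needed per kg fuel = C/12 + H/4 = 0.82/12 + 0.133/4 = 0.10158333 kmol
Per kg fuel: N2 = O2*3.76*22.4 = 0.10158333*3.76*22.4 = 8.55575 Nm^3
Total per kg = 1.53067 + 1.48960 + 8.55575 = 11.57602 Nm^3
Total = 11.57602 * 6.3 = 72.93 Nm^3


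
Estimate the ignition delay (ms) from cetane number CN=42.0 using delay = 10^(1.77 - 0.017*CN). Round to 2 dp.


delay = 10^(1.77 - 0.017*CN)
Exponent = 1.77 - 0.017*42.0 = 1.0560
delay = 10^1.0560 = 11.38 ms


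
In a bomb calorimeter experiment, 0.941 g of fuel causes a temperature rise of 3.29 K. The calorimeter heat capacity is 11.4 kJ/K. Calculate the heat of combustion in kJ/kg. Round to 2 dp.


Hc = C_cal * delta_T / m_fuel
Q_released = 11.4 * 3.29 = 37.5060 kJ
m_fuel = 0.941 g = 0.941/1000 kg = 0.000941 kg
Hc = 37.5060 / 0.000941 = 39857.60 kJ/kg


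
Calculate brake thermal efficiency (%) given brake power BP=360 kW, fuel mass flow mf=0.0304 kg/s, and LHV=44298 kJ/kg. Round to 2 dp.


eta_BTE = (BP / (mf * LHV)) * 100
Denominator = 0.0304 * 44298 = 1346.6592 kW
eta_BTE = (360 / 1346.6592) * 100 = 26.73%


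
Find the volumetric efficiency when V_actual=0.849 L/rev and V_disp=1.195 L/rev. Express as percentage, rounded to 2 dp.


eta_v = (V_actual / V_disp) * 100
Ratio = 0.849 / 1.195 = 0.7105
eta_v = 0.7105 * 100 = 71.05%


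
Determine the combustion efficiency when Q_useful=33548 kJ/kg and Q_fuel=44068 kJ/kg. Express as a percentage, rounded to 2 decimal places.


Efficiency = (Q_useful / Q_fuel) * 100
Efficiency = (33548 / 44068) * 100
Efficiency = 0.7613 * 100 = 76.13%


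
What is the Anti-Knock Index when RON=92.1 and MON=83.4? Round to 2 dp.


AKI = (RON + MON) / 2
AKI = (92.1 + 83.4) / 2
AKI = 175.5 / 2 = 87.75


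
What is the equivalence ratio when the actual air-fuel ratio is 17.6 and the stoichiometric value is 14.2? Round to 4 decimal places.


phi = AFR_stoich / AFR_actual
phi = 14.2 / 17.6 = 0.8068


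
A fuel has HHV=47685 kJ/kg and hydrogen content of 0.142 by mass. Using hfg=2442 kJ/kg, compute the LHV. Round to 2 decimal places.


LHV = HHV - hfg * 9 * H
Water correction = 2442 * 9 * 0.142 = 3120.876 kJ/kg
LHV = 47685 - 3120.876 = 44564.12 kJ/kg


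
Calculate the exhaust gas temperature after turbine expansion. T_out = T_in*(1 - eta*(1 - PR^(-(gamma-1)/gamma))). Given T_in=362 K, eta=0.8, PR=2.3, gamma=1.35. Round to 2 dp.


T_out = T_in * (1 - eta * (1 - PR^(-(gamma-1)/gamma)))
Exponent = -(1.35-1)/1.35 = -0.25925926
PR^exp = 2.3^(-0.25925926) = 0.80578413
Factor = 1 - 0.8*(1 - 0.80578413) = 0.84462730
T_out = 362 * 0.84462730 = 305.76 K


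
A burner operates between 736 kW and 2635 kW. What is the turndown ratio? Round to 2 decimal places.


TDR = Q_max / Q_min
TDR = 2635 / 736 = 3.58


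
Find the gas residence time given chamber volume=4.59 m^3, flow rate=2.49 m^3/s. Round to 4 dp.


tau = V / Q_flow
tau = 4.59 / 2.49 = 1.8434 s


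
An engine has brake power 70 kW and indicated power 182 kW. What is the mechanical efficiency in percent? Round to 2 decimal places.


eta_mech = (BP / IP) * 100
Ratio = 70 / 182 = 0.3846
eta_mech = 0.3846 * 100 = 38.46%


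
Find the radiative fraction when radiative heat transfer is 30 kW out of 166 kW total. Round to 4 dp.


f_rad = Q_rad / Q_total
f_rad = 30 / 166 = 0.1807


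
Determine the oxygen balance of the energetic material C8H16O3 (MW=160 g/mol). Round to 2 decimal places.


OB = -1600 * (2C + H/2 - O) / MW
Inner = 2*8 + 16/2 - 3 = 21.00
OB = -1600 * 21.00 / 160 = -210.00%


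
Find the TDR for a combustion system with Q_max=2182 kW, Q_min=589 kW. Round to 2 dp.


TDR = Q_max / Q_min
TDR = 2182 / 589 = 3.70


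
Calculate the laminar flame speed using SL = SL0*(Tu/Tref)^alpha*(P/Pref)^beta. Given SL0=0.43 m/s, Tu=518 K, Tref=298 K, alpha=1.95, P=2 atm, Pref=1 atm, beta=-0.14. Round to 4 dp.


SL = SL0 * (Tu/Tref)^alpha * (P/Pref)^beta
T ratio = 518/298 = 1.73825503
(T ratio)^alpha = 1.73825503^1.95 = 2.939147
(P/Pref)^beta = 2^(-0.14) = 0.907519
SL = 0.43 * 2.939147 * 0.907519 = 1.1470 m/s


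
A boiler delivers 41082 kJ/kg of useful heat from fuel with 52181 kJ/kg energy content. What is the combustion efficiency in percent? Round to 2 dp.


Efficiency = (Q_useful / Q_fuel) * 100
Efficiency = (41082 / 52181) * 100
Efficiency = 0.7873 * 100 = 78.73%


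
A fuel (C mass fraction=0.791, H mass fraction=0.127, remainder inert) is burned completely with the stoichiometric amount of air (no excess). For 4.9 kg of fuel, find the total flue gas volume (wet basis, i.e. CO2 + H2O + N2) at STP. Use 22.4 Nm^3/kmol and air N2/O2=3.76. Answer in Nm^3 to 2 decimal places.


Per kg fuel: CO2 = (C/12 kmol)*22.4 = (0.791/12)*22.4 = 1.47653 Nm^3
Per kg fuel: H2O = (H/2 kmol)*22.4 = (0.127/2)*22.4 = 1.42240 Nm^3
O2 needed per kg fuel = C/12 + H/4 = 0.791/12 + 0.127/4 = 0.09766667 kmol
Per kg fuel: N2 = O2*3.76*22.4 = 0.09766667*3.76*22.4 = 8.22588 Nm^3
Total per kg = 1.47653 + 1.42240 + 8.22588 = 11.12481 Nm^3
Total = 11.12481 * 4.9 = 54.51 Nm^3


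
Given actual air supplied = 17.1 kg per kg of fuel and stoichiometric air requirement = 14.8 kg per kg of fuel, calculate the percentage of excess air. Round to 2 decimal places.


Excess air = actual - stoichiometric = 17.1 - 14.8 = 2.30 kg/kg fuel
Excess air % = (excess / stoich) * 100 = (2.30 / 14.8) * 100 = 15.54%


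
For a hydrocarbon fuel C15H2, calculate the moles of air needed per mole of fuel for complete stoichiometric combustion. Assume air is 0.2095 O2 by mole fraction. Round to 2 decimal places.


Balanced combustion: C15H2 + 15.5 O2 -> 15 CO2 + 1 H2O
O2 needed = C + H/4 = 15 + 2/4 = 15.50 moles
Air moles = O2 / 0.2095 = 15.50 / 0.2095 = 73.99 moles air


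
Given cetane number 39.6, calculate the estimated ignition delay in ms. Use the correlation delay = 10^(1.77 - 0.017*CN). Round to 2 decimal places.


delay = 10^(1.77 - 0.017*CN)
Exponent = 1.77 - 0.017*39.6 = 1.0968
delay = 10^1.0968 = 12.50 ms


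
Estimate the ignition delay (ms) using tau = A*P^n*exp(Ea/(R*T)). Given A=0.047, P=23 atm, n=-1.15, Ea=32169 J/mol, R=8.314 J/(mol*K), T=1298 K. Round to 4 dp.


tau = A * P^n * exp(Ea/(R*T))
P^n = 23^(-1.15) = 0.02716521
Ea/(R*T) = 32169/(8.314*1298) = 2.980937
exp(Ea/(R*T)) = 19.706280
tau = 0.047 * 0.02716521 * 19.706280 = 0.0252 ms


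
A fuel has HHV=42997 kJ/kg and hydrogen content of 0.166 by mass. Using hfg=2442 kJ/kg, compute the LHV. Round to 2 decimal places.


LHV = HHV - hfg * 9 * H
Water correction = 2442 * 9 * 0.166 = 3648.348 kJ/kg
LHV = 42997 - 3648.348 = 39348.65 kJ/kg


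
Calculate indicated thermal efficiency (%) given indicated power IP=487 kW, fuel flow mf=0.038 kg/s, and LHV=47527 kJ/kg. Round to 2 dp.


eta_ith = (IP / (mf * LHV)) * 100
Denominator = 0.038 * 47527 = 1806.0260 kW
eta_ith = (487 / 1806.0260) * 100 = 26.97%


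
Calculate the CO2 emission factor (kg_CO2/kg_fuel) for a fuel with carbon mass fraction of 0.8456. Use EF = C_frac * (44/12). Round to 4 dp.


EF = C_frac * (M_CO2 / M_C)
EF = 0.8456 * (44/12)
EF = 0.8456 * 3.666667 = 3.1005 kg_CO2/kg_fuel


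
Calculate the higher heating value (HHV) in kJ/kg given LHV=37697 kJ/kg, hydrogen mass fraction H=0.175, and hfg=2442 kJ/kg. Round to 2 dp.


HHV = LHV + hfg * 9 * H
Water addition = 2442 * 9 * 0.175 = 3846.150 kJ/kg
HHV = 37697 + 3846.150 = 41543.15 kJ/kg


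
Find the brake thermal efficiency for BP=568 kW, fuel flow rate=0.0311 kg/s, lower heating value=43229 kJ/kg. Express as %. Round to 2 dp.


eta_BTE = (BP / (mf * LHV)) * 100
Denominator = 0.0311 * 43229 = 1344.4219 kW
eta_BTE = (568 / 1344.4219) * 100 = 42.25%


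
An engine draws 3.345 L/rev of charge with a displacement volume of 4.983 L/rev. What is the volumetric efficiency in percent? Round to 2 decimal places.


eta_v = (V_actual / V_disp) * 100
Ratio = 3.345 / 4.983 = 0.6713
eta_v = 0.6713 * 100 = 67.13%


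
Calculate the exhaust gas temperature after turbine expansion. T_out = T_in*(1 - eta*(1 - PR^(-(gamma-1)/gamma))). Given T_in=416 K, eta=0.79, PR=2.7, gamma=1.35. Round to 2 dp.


T_out = T_in * (1 - eta * (1 - PR^(-(gamma-1)/gamma)))
Exponent = -(1.35-1)/1.35 = -0.25925926
PR^exp = 2.7^(-0.25925926) = 0.77297411
Factor = 1 - 0.79*(1 - 0.77297411) = 0.82064955
T_out = 416 * 0.82064955 = 341.39 K


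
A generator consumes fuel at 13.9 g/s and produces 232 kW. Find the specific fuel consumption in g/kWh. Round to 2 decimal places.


SFC = (mf / BP) * 3600
Rate = 13.9 / 232 = 0.059914 g/(s*kW)
SFC = 0.059914 * 3600 = 215.69 g/kWh


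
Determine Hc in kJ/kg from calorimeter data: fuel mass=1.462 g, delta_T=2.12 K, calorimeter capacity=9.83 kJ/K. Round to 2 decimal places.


Hc = C_cal * delta_T / m_fuel
Q_released = 9.83 * 2.12 = 20.8396 kJ
m_fuel = 1.462 g = 1.462/1000 kg = 0.001462 kg
Hc = 20.8396 / 0.001462 = 14254.17 kJ/kg


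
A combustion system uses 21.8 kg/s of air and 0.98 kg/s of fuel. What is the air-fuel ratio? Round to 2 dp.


AFR = m_air / m_fuel
AFR = 21.8 / 0.98 = 22.24


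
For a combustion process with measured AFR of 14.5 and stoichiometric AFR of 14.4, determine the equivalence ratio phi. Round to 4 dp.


phi = AFR_stoich / AFR_actual
phi = 14.4 / 14.5 = 0.9931


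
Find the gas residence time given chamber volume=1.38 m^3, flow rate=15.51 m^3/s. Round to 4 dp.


tau = V / Q_flow
tau = 1.38 / 15.51 = 0.0890 s


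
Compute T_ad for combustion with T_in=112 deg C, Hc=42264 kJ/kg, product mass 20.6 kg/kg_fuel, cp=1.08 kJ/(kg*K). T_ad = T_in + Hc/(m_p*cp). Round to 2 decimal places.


T_ad = T_in + Hc / (m_p * cp)
Denominator = 20.6 * 1.08 = 22.2480
Temperature rise = 42264 / 22.2480 = 1899.68 K
T_ad = 112 + 1899.68 = 2011.68 deg C


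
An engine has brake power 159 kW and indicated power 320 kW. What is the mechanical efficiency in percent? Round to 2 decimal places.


eta_mech = (BP / IP) * 100
Ratio = 159 / 320 = 0.4969
eta_mech = 0.4969 * 100 = 49.69%


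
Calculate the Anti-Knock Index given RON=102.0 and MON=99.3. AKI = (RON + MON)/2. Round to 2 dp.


AKI = (RON + MON) / 2
AKI = (102.0 + 99.3) / 2
AKI = 201.3 / 2 = 100.65


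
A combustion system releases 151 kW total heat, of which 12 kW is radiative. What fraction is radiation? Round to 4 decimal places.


f_rad = Q_rad / Q_total
f_rad = 12 / 151 = 0.0795


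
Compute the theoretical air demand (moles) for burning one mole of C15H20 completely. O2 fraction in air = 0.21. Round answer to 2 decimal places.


Balanced combustion: C15H20 + 20 O2 -> 15 CO2 + 10 H2O
O2 needed = C + H/4 = 15 + 20/4 = 20.00 moles
Air moles = O2 / 0.21 = 20.00 / 0.21 = 95.24 moles air


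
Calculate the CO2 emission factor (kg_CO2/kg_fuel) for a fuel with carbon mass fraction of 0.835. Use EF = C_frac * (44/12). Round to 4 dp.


EF = C_frac * (M_CO2 / M_C)
EF = 0.835 * (44/12)
EF = 0.835 * 3.666667 = 3.0617 kg_CO2/kg_fuel


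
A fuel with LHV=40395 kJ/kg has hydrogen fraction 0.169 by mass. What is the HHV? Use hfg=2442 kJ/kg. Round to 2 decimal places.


HHV = LHV + hfg * 9 * H
Water addition = 2442 * 9 * 0.169 = 3714.282 kJ/kg
HHV = 40395 + 3714.282 = 44109.28 kJ/kg


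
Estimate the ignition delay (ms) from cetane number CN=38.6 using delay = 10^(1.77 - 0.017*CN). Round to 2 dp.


delay = 10^(1.77 - 0.017*CN)
Exponent = 1.77 - 0.017*38.6 = 1.1138
delay = 10^1.1138 = 13.00 ms


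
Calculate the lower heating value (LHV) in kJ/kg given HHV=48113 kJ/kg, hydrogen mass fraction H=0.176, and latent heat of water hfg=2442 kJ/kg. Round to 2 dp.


LHV = HHV - hfg * 9 * H
Water correction = 2442 * 9 * 0.176 = 3868.128 kJ/kg
LHV = 48113 - 3868.128 = 44244.87 kJ/kg


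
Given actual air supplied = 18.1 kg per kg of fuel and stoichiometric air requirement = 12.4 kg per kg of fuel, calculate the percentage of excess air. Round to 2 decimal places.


Excess air = actual - stoichiometric = 18.1 - 12.4 = 5.70 kg/kg fuel
Excess air % = (excess / stoich) * 100 = (5.70 / 12.4) * 100 = 45.97%


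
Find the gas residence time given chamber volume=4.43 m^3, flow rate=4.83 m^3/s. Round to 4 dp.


tau = V / Q_flow
tau = 4.43 / 4.83 = 0.9172 s


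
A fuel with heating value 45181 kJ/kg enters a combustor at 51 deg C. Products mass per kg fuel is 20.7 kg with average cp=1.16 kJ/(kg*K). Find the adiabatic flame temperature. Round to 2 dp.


T_ad = T_in + Hc / (m_p * cp)
Denominator = 20.7 * 1.16 = 24.0120
Temperature rise = 45181 / 24.0120 = 1881.60 K
T_ad = 51 + 1881.60 = 1932.60 deg C


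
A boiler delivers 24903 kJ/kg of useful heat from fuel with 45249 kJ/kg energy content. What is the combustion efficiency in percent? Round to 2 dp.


Efficiency = (Q_useful / Q_fuel) * 100
Efficiency = (24903 / 45249) * 100
Efficiency = 0.5504 * 100 = 55.04%


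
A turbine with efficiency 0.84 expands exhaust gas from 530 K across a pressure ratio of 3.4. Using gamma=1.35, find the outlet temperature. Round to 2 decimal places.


T_out = T_in * (1 - eta * (1 - PR^(-(gamma-1)/gamma)))
Exponent = -(1.35-1)/1.35 = -0.25925926
PR^exp = 3.4^(-0.25925926) = 0.72813041
Factor = 1 - 0.84*(1 - 0.72813041) = 0.77162954
T_out = 530 * 0.77162954 = 408.96 K


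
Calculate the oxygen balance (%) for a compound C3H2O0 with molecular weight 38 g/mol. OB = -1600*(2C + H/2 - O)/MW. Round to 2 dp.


OB = -1600 * (2C + H/2 - O) / MW
Inner = 2*3 + 2/2 - 0 = 7.00
OB = -1600 * 7.00 / 38 = -294.74%


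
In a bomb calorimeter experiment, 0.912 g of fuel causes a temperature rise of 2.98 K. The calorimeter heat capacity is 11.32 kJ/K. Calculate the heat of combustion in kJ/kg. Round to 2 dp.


Hc = C_cal * delta_T / m_fuel
Q_released = 11.32 * 2.98 = 33.7336 kJ
m_fuel = 0.912 g = 0.912/1000 kg = 0.000912 kg
Hc = 33.7336 / 0.000912 = 36988.60 kJ/kg


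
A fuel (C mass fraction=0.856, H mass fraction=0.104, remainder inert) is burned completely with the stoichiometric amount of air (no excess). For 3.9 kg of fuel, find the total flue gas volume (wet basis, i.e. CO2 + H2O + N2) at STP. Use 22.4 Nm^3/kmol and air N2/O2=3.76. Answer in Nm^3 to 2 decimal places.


Per kg fuel: CO2 = (C/12 kmol)*22.4 = (0.856/12)*22.4 = 1.59787 Nm^3
Per kg fuel: H2O = (H/2 kmol)*22.4 = (0.104/2)*22.4 = 1.16480 Nm^3
O2 needed per kg fuel = C/12 + H/4 = 0.856/12 + 0.104/4 = 0.09733333 kmol
Per kg fuel: N2 = O2*3.76*22.4 = 0.09733333*3.76*22.4 = 8.19780 Nm^3
Total per kg = 1.59787 + 1.16480 + 8.19780 = 10.96047 Nm^3
Total = 10.96047 * 3.9 = 42.75 Nm^3


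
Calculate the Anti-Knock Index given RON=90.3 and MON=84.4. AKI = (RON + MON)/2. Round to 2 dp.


AKI = (RON + MON) / 2
AKI = (90.3 + 84.4) / 2
AKI = 174.7 / 2 = 87.35


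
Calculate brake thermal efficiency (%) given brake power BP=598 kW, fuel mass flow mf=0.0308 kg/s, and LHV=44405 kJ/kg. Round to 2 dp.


eta_BTE = (BP / (mf * LHV)) * 100
Denominator = 0.0308 * 44405 = 1367.6740 kW
eta_BTE = (598 / 1367.6740) * 100 = 43.72%


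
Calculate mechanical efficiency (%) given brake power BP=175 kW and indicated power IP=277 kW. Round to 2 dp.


eta_mech = (BP / IP) * 100
Ratio = 175 / 277 = 0.6318
eta_mech = 0.6318 * 100 = 63.18%


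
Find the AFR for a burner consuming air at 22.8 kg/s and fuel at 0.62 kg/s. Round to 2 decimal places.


AFR = m_air / m_fuel
AFR = 22.8 / 0.62 = 36.77


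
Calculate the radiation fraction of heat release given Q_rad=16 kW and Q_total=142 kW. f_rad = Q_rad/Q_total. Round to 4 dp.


f_rad = Q_rad / Q_total
f_rad = 16 / 142 = 0.1127


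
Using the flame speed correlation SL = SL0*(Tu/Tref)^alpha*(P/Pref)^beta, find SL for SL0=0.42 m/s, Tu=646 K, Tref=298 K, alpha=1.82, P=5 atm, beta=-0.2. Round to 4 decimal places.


SL = SL0 * (Tu/Tref)^alpha * (P/Pref)^beta
T ratio = 646/298 = 2.16778523
(T ratio)^alpha = 2.16778523^1.82 = 4.088364
(P/Pref)^beta = 5^(-0.2) = 0.724780
SL = 0.42 * 4.088364 * 0.724780 = 1.2445 m/s


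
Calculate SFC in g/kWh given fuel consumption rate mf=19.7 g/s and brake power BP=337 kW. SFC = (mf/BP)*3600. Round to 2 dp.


SFC = (mf / BP) * 3600
Rate = 19.7 / 337 = 0.058457 g/(s*kW)
SFC = 0.058457 * 3600 = 210.45 g/kWh


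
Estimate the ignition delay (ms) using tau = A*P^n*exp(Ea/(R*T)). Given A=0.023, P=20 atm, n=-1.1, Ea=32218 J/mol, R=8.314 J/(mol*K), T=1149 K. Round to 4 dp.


tau = A * P^n * exp(Ea/(R*T))
P^n = 20^(-1.1) = 0.03705672
Ea/(R*T) = 32218/(8.314*1149) = 3.372629
exp(Ea/(R*T)) = 29.155066
tau = 0.023 * 0.03705672 * 29.155066 = 0.0248 ms


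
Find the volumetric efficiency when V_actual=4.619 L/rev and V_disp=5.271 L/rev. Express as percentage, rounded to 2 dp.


eta_v = (V_actual / V_disp) * 100
Ratio = 4.619 / 5.271 = 0.8763
eta_v = 0.8763 * 100 = 87.63%


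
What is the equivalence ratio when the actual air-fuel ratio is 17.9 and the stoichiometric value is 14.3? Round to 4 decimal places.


phi = AFR_stoich / AFR_actual
phi = 14.3 / 17.9 = 0.7989


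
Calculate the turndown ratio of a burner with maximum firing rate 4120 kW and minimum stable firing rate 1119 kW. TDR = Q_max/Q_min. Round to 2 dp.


TDR = Q_max / Q_min
TDR = 4120 / 1119 = 3.68


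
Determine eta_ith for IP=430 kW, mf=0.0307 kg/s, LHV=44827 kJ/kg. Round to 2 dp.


eta_ith = (IP / (mf * LHV)) * 100
Denominator = 0.0307 * 44827 = 1376.1889 kW
eta_ith = (430 / 1376.1889) * 100 = 31.25%


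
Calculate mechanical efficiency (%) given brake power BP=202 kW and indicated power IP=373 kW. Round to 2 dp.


eta_mech = (BP / IP) * 100
Ratio = 202 / 373 = 0.5416
eta_mech = 0.5416 * 100 = 54.16%


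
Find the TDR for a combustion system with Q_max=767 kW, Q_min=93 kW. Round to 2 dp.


TDR = Q_max / Q_min
TDR = 767 / 93 = 8.25


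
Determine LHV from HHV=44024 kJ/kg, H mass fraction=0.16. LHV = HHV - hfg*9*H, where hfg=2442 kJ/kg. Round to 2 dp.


LHV = HHV - hfg * 9 * H
Water correction = 2442 * 9 * 0.16 = 3516.480 kJ/kg
LHV = 44024 - 3516.480 = 40507.52 kJ/kg


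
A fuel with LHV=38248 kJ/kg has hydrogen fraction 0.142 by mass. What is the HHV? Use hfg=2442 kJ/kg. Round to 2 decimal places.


HHV = LHV + hfg * 9 * H
Water addition = 2442 * 9 * 0.142 = 3120.876 kJ/kg
HHV = 38248 + 3120.876 = 41368.88 kJ/kg


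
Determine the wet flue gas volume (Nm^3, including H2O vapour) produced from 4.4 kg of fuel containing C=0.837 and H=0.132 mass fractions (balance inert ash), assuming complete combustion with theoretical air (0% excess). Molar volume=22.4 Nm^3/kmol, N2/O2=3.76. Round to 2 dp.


Per kg fuel: CO2 = (C/12 kmol)*22.4 = (0.837/12)*22.4 = 1.56240 Nm^3
Per kg fuel: H2O = (H/2 kmol)*22.4 = (0.132/2)*22.4 = 1.47840 Nm^3
O2 needed per kg fuel = C/12 + H/4 = 0.837/12 + 0.132/4 = 0.10275000 kmol
Per kg fuel: N2 = O2*3.76*22.4 = 0.10275000*3.76*22.4 = 8.65402 Nm^3
Total per kg = 1.56240 + 1.47840 + 8.65402 = 11.69482 Nm^3
Total = 11.69482 * 4.4 = 51.46 Nm^3


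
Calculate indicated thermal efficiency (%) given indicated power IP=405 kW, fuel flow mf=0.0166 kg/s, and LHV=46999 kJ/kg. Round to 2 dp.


eta_ith = (IP / (mf * LHV)) * 100
Denominator = 0.0166 * 46999 = 780.1834 kW
eta_ith = (405 / 780.1834) * 100 = 51.91%


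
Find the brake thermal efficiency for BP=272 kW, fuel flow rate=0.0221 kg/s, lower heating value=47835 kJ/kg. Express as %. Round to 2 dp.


eta_BTE = (BP / (mf * LHV)) * 100
Denominator = 0.0221 * 47835 = 1057.1535 kW
eta_BTE = (272 / 1057.1535) * 100 = 25.73%


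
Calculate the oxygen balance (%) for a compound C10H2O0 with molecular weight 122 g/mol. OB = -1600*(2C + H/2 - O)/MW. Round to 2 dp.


OB = -1600 * (2C + H/2 - O) / MW
Inner = 2*10 + 2/2 - 0 = 21.00
OB = -1600 * 21.00 / 122 = -275.41%


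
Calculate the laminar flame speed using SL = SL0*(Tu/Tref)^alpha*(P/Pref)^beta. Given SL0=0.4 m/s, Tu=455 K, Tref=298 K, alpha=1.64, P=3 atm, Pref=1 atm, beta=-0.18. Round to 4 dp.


SL = SL0 * (Tu/Tref)^alpha * (P/Pref)^beta
T ratio = 455/298 = 1.52684564
(T ratio)^alpha = 1.52684564^1.64 = 2.001815
(P/Pref)^beta = 3^(-0.18) = 0.820575
SL = 0.4 * 2.001815 * 0.820575 = 0.6571 m/s


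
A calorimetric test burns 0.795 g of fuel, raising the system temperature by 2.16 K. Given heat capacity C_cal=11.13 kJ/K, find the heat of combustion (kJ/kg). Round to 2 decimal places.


Hc = C_cal * delta_T / m_fuel
Q_released = 11.13 * 2.16 = 24.0408 kJ
m_fuel = 0.795 g = 0.795/1000 kg = 0.000795 kg
Hc = 24.0408 / 0.000795 = 30240.00 kJ/kg


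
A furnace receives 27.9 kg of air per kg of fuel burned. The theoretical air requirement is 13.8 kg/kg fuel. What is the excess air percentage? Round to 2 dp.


Excess air = actual - stoichiometric = 27.9 - 13.8 = 14.10 kg/kg fuel
Excess air % = (excess / stoich) * 100 = (14.10 / 13.8) * 100 = 102.17%


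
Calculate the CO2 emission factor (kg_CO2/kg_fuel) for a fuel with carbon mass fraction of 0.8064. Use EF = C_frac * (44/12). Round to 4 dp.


EF = C_frac * (M_CO2 / M_C)
EF = 0.8064 * (44/12)
EF = 0.8064 * 3.666667 = 2.9568 kg_CO2/kg_fuel


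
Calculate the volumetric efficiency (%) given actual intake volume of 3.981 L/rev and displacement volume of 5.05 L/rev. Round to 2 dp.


eta_v = (V_actual / V_disp) * 100
Ratio = 3.981 / 5.05 = 0.7883
eta_v = 0.7883 * 100 = 78.83%


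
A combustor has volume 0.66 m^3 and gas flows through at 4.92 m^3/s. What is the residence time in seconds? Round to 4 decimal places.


tau = V / Q_flow
tau = 0.66 / 4.92 = 0.1341 s


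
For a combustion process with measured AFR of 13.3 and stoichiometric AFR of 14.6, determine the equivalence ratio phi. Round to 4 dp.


phi = AFR_stoich / AFR_actual
phi = 14.6 / 13.3 = 1.0977


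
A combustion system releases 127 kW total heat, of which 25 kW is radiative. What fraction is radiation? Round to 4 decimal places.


f_rad = Q_rad / Q_total
f_rad = 25 / 127 = 0.1969


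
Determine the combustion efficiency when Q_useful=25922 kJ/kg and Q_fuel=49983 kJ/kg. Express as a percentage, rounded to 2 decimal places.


Efficiency = (Q_useful / Q_fuel) * 100
Efficiency = (25922 / 49983) * 100
Efficiency = 0.5186 * 100 = 51.86%


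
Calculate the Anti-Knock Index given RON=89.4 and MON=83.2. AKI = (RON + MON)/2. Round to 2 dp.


AKI = (RON + MON) / 2
AKI = (89.4 + 83.2) / 2
AKI = 172.6 / 2 = 86.30


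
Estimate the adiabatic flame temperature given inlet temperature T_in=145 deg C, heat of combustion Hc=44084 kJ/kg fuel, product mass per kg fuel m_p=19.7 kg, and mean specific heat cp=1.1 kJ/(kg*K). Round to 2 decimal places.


T_ad = T_in + Hc / (m_p * cp)
Denominator = 19.7 * 1.1 = 21.6700
Temperature rise = 44084 / 21.6700 = 2034.33 K
T_ad = 145 + 2034.33 = 2179.33 deg C


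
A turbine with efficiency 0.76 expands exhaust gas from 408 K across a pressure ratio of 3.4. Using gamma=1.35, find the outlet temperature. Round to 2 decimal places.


T_out = T_in * (1 - eta * (1 - PR^(-(gamma-1)/gamma)))
Exponent = -(1.35-1)/1.35 = -0.25925926
PR^exp = 3.4^(-0.25925926) = 0.72813041
Factor = 1 - 0.76*(1 - 0.72813041) = 0.79337911
T_out = 408 * 0.79337911 = 323.70 K


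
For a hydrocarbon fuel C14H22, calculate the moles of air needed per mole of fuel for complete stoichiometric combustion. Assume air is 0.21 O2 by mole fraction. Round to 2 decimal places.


Balanced combustion: C14H22 + 19.5 O2 -> 14 CO2 + 11 H2O
O2 needed = C + H/4 = 14 + 22/4 = 19.50 moles
Air moles = O2 / 0.21 = 19.50 / 0.21 = 92.86 moles air


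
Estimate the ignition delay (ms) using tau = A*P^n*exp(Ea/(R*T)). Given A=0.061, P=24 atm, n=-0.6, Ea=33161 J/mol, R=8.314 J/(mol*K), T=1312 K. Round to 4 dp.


tau = A * P^n * exp(Ea/(R*T))
P^n = 24^(-0.6) = 0.14855020
Ea/(R*T) = 33161/(8.314*1312) = 3.040071
exp(Ea/(R*T)) = 20.906733
tau = 0.061 * 0.14855020 * 20.906733 = 0.1894 ms


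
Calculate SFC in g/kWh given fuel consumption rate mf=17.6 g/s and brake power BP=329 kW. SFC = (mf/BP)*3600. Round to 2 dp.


SFC = (mf / BP) * 3600
Rate = 17.6 / 329 = 0.053495 g/(s*kW)
SFC = 0.053495 * 3600 = 192.58 g/kWh


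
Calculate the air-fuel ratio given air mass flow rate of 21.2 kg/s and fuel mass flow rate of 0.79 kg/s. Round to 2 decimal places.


AFR = m_air / m_fuel
AFR = 21.2 / 0.79 = 26.84


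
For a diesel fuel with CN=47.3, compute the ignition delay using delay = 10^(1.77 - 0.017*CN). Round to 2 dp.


delay = 10^(1.77 - 0.017*CN)
Exponent = 1.77 - 0.017*47.3 = 0.9659
delay = 10^0.9659 = 9.24 ms


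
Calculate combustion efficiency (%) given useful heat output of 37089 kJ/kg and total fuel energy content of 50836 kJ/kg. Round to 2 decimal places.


Efficiency = (Q_useful / Q_fuel) * 100
Efficiency = (37089 / 50836) * 100
Efficiency = 0.7296 * 100 = 72.96%


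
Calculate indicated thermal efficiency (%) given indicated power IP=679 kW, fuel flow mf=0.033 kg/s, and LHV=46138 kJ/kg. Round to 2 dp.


eta_ith = (IP / (mf * LHV)) * 100
Denominator = 0.033 * 46138 = 1522.5540 kW
eta_ith = (679 / 1522.5540) * 100 = 44.60%


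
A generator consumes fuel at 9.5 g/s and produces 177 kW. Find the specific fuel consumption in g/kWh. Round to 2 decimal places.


SFC = (mf / BP) * 3600
Rate = 9.5 / 177 = 0.053672 g/(s*kW)
SFC = 0.053672 * 3600 = 193.22 g/kWh


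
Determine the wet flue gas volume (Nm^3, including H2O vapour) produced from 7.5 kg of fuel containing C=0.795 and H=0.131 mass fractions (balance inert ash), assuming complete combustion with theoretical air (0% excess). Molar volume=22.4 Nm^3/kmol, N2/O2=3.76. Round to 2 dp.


Per kg fuel: CO2 = (C/12 kmol)*22.4 = (0.795/12)*22.4 = 1.48400 Nm^3
Per kg fuel: H2O = (H/2 kmol)*22.4 = (0.131/2)*22.4 = 1.46720 Nm^3
O2 needed per kg fuel = C/12 + H/4 = 0.795/12 + 0.131/4 = 0.09900000 kmol
Per kg fuel: N2 = O2*3.76*22.4 = 0.09900000*3.76*22.4 = 8.33818 Nm^3
Total per kg = 1.48400 + 1.46720 + 8.33818 = 11.28938 Nm^3
Total = 11.28938 * 7.5 = 84.67 Nm^3


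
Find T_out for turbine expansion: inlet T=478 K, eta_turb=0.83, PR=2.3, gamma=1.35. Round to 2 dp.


T_out = T_in * (1 - eta * (1 - PR^(-(gamma-1)/gamma)))
Exponent = -(1.35-1)/1.35 = -0.25925926
PR^exp = 2.3^(-0.25925926) = 0.80578413
Factor = 1 - 0.83*(1 - 0.80578413) = 0.83880083
T_out = 478 * 0.83880083 = 400.95 K


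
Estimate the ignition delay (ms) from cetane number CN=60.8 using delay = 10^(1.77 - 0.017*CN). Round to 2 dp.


delay = 10^(1.77 - 0.017*CN)
Exponent = 1.77 - 0.017*60.8 = 0.7364
delay = 10^0.7364 = 5.45 ms


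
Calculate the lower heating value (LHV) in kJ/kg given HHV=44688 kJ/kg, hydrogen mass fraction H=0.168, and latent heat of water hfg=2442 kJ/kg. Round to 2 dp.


LHV = HHV - hfg * 9 * H
Water correction = 2442 * 9 * 0.168 = 3692.304 kJ/kg
LHV = 44688 - 3692.304 = 40995.70 kJ/kg


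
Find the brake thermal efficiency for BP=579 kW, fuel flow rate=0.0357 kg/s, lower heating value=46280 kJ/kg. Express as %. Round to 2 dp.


eta_BTE = (BP / (mf * LHV)) * 100
Denominator = 0.0357 * 46280 = 1652.1960 kW
eta_BTE = (579 / 1652.1960) * 100 = 35.04%
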